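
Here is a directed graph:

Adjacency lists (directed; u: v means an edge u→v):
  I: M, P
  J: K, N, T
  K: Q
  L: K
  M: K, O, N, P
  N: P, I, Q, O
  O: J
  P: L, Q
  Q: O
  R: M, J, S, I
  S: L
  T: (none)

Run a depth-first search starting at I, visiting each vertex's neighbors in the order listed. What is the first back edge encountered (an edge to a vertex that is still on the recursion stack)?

DFS from I (visiting each vertex's neighbors in the order listed); mark gray on enter, black on exit:
I gray
  M gray
    K gray
      Q gray
        O gray
          J gray
            J→K: K is gray → back edge
First back edge: J → K.

J->K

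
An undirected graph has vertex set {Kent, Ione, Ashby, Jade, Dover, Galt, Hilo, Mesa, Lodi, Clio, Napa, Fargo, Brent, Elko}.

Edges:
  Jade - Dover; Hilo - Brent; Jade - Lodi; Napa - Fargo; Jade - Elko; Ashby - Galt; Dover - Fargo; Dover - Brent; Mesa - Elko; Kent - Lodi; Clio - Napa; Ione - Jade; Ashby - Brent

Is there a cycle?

DFS, tracking each vertex's parent; an edge to a visited non-parent vertex closes a cycle.
Start from Clio:
visit Clio (parent –)
  visit Napa (parent Clio)
    Napa–Clio: parent, skip
    visit Fargo (parent Napa)
      visit Dover (parent Fargo)
        Dover–Fargo: parent, skip
        visit Brent (parent Dover)
          visit Hilo (parent Brent)
            Hilo–Brent: parent, skip
          visit Ashby (parent Brent)
            Ashby–Brent: parent, skip
            visit Galt (parent Ashby)
              Galt–Ashby: parent, skip
          Brent–Dover: parent, skip
        visit Jade (parent Dover)
          visit Lodi (parent Jade)
            visit Kent (parent Lodi)
              Kent–Lodi: parent, skip
            Lodi–Jade: parent, skip
          Jade–Dover: parent, skip
          visit Ione (parent Jade)
            Ione–Jade: parent, skip
          visit Elko (parent Jade)
            visit Mesa (parent Elko)
              Mesa–Elko: parent, skip
            Elko–Jade: parent, skip
      Fargo–Napa: parent, skip
No non-parent visited neighbor found — the graph is a forest.

No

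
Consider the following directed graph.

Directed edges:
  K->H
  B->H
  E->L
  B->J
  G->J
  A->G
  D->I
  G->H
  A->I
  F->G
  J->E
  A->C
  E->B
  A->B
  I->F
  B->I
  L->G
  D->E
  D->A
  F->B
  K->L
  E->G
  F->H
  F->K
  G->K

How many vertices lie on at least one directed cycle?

A vertex is on a directed cycle iff it belongs to a strongly connected component of size ≥ 2 (or has a self-loop).
The vertices on cycles are {B, E, F, G, I, J, K, L} — 8 in total.

8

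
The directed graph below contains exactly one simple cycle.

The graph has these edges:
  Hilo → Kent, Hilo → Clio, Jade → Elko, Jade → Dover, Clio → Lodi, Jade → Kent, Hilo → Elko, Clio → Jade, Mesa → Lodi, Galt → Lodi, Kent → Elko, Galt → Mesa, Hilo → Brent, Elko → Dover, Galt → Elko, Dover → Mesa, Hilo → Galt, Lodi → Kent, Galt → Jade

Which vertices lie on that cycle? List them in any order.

DFS with gray/black marking from Kent:
Kent gray
  Elko gray
    Dover gray
      Mesa gray
        Lodi gray
          Lodi→Kent: Kent is gray → back edge
Back edge closes the cycle Kent → Elko → Dover → Mesa → Lodi → Kent; its vertices are {Elko, Kent, Lodi, Mesa, Dover}.

Elko, Kent, Lodi, Mesa, Dover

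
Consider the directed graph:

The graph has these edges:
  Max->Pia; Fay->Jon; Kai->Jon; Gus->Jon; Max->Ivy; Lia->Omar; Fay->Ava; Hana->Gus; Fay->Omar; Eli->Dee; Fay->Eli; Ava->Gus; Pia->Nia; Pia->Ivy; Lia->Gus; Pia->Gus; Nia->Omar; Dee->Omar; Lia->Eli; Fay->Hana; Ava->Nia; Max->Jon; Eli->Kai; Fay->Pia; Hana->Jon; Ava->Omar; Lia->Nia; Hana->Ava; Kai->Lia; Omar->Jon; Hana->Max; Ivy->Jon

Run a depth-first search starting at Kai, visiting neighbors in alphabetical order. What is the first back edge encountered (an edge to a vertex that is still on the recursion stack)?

DFS from Kai (visiting neighbors in alphabetical order); mark gray on enter, black on exit:
Kai gray
  Jon gray
  Jon black
  Lia gray
    Eli gray
      Dee gray
        Omar gray
          Omar→Jon: Jon black — skip
        Omar black
      Dee black
      Eli→Kai: Kai is gray → back edge
First back edge: Eli → Kai.

Eli->Kai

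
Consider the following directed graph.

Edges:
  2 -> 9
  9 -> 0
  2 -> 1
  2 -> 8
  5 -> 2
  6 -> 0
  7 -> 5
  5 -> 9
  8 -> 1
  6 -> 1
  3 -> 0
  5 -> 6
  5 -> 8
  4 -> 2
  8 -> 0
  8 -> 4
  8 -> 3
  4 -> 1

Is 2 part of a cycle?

2 is on a cycle iff 2 can reach itself via ≥1 edge.
2 → 8 → 4 → 2 — yes.

Yes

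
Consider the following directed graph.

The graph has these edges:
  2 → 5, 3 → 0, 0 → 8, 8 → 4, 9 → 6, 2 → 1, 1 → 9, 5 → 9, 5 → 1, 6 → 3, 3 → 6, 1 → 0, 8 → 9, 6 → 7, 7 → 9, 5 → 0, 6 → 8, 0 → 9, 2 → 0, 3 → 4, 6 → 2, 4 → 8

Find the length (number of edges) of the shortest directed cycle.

2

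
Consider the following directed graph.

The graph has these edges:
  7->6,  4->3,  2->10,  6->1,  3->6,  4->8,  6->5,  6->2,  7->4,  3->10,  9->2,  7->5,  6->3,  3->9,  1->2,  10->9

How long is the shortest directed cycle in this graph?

2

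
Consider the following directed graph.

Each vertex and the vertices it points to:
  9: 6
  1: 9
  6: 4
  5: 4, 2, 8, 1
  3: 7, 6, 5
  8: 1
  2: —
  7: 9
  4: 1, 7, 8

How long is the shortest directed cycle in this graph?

For each vertex v, BFS finds the shortest path from v back to v.
The shortest such closed walk is 6 → 4 → 7 → 9 → 6, length 4.

4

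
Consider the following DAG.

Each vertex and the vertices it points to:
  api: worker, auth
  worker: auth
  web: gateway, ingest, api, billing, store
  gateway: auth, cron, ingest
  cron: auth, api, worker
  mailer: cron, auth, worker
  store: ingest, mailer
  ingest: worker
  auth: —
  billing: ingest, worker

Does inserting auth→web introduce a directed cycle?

Yes

Adding auth→web creates a cycle iff web can already reach auth.
Path from web: web → gateway → auth.
So web → … → auth → web is a cycle.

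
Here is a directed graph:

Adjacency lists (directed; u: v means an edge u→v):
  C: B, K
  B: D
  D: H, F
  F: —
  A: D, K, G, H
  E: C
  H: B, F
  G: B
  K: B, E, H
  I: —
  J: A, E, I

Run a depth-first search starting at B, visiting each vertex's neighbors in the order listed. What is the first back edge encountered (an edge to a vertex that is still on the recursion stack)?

H->B

DFS from B (visiting each vertex's neighbors in the order listed); mark gray on enter, black on exit:
B gray
  D gray
    H gray
      H→B: B is gray → back edge
First back edge: H → B.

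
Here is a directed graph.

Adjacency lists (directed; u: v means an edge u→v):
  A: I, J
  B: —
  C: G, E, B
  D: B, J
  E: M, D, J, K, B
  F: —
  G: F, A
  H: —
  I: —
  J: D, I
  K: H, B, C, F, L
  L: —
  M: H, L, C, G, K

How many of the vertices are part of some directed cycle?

A vertex is on a directed cycle iff it belongs to a strongly connected component of size ≥ 2 (or has a self-loop).
The vertices on cycles are {C, D, E, J, K, M} — 6 in total.

6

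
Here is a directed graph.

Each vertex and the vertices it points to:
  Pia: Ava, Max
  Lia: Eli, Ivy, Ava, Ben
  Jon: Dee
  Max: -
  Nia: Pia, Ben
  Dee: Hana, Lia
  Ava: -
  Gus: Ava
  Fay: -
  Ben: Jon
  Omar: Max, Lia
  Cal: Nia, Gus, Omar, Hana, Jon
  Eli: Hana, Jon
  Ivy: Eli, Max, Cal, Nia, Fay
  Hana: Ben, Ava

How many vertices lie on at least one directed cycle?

A vertex is on a directed cycle iff it belongs to a strongly connected component of size ≥ 2 (or has a self-loop).
The vertices on cycles are {Ben, Cal, Dee, Eli, Ivy, Jon, Lia, Nia, Hana, Omar} — 10 in total.

10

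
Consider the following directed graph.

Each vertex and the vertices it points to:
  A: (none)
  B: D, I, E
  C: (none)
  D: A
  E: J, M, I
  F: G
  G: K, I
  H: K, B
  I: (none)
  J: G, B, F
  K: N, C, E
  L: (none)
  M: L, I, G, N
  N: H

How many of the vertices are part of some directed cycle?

A vertex is on a directed cycle iff it belongs to a strongly connected component of size ≥ 2 (or has a self-loop).
The vertices on cycles are {B, E, F, G, H, J, K, M, N} — 9 in total.

9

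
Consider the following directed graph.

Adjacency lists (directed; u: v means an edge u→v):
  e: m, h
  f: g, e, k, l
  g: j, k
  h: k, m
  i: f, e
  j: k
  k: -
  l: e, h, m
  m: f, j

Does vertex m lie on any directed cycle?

m is on a cycle iff m can reach itself via ≥1 edge.
m → f → e → m — yes.

Yes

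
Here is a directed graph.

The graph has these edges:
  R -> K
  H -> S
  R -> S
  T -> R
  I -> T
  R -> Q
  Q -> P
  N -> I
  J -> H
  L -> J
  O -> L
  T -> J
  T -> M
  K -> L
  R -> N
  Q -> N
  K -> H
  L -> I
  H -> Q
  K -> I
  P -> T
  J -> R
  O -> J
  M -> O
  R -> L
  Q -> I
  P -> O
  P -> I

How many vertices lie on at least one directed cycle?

12

A vertex is on a directed cycle iff it belongs to a strongly connected component of size ≥ 2 (or has a self-loop).
The vertices on cycles are {H, I, J, K, L, M, N, O, P, Q, R, T} — 12 in total.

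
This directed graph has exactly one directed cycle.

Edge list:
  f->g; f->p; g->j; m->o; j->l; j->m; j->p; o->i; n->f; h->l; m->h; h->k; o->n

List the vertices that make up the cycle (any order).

DFS with gray/black marking from j:
j gray
  p gray
  p black
  l gray
  l black
  m gray
    h gray
      k gray
      k black
      h→l: l black — skip
    h black
    o gray
      n gray
        f gray
          g gray
            g→j: j is gray → back edge
Back edge closes the cycle j → m → o → n → f → g → j; its vertices are {f, g, j, m, n, o}.

f, g, j, m, n, o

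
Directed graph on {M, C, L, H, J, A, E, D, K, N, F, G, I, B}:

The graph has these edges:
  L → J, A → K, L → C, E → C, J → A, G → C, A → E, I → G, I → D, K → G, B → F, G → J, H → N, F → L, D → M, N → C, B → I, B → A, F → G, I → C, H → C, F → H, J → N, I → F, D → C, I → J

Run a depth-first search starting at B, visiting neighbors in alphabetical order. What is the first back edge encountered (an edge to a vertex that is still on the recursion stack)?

J->A

DFS from B (visiting neighbors in alphabetical order); mark gray on enter, black on exit:
B gray
  A gray
    E gray
      C gray
      C black
    E black
    K gray
      G gray
        G→C: C black — skip
        J gray
          J→A: A is gray → back edge
First back edge: J → A.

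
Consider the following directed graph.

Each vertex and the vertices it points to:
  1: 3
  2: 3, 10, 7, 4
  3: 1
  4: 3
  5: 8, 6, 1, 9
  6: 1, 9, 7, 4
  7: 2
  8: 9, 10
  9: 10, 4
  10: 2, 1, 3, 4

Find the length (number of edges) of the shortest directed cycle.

2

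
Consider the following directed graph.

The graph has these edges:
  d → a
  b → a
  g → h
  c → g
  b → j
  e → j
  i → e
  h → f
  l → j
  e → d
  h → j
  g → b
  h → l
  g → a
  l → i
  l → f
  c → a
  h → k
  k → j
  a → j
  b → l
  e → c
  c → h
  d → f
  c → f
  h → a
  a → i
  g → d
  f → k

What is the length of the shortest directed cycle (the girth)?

4

For each vertex v, BFS finds the shortest path from v back to v.
The shortest such closed walk is i → e → d → a → i, length 4.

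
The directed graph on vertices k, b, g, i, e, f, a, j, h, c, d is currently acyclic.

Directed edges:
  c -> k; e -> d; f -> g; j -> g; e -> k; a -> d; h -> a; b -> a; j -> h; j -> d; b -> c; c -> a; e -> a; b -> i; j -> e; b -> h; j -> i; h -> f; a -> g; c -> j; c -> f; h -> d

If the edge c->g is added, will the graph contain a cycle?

No

Adding c→g creates a cycle iff g can already reach c.
Explore from g: no path reaches c. The graph stays acyclic.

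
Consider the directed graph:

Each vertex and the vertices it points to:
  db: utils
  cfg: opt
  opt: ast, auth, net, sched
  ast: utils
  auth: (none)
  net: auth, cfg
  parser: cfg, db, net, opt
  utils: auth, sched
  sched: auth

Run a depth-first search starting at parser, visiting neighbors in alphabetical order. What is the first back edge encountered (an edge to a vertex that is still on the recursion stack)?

net→cfg

DFS from parser (visiting neighbors in alphabetical order); mark gray on enter, black on exit:
parser gray
  cfg gray
    opt gray
      ast gray
        utils gray
          auth gray
          auth black
          sched gray
            sched→auth: auth black — skip
          sched black
        utils black
      ast black
      opt→auth: auth black — skip
      net gray
        net→auth: auth black — skip
        net→cfg: cfg is gray → back edge
First back edge: net → cfg.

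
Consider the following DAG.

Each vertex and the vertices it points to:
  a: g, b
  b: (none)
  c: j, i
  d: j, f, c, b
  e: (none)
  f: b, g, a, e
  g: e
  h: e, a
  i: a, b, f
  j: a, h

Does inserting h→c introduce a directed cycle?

Yes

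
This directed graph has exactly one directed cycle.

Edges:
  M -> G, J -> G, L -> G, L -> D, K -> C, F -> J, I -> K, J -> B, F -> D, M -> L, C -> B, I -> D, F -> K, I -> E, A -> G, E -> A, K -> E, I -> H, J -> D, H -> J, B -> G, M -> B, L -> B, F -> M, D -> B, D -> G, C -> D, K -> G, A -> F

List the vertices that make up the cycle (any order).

A, E, F, K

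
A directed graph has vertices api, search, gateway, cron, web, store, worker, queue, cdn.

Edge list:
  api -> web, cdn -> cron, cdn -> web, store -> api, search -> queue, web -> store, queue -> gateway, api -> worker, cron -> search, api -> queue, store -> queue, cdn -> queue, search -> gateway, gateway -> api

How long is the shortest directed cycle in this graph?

3

For each vertex v, BFS finds the shortest path from v back to v.
The shortest such closed walk is web → store → api → web, length 3.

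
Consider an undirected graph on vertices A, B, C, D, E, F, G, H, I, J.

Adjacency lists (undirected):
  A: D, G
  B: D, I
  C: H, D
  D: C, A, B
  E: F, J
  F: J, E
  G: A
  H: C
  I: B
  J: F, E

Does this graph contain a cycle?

Yes

DFS, tracking each vertex's parent; an edge to a visited non-parent vertex closes a cycle.
Start from D:
visit D (parent –)
  visit C (parent D)
    visit H (parent C)
      H–C: parent, skip
    C–D: parent, skip
  visit A (parent D)
    A–D: parent, skip
    visit G (parent A)
      G–A: parent, skip
  visit B (parent D)
    B–D: parent, skip
    visit I (parent B)
      I–B: parent, skip
visit E (parent –)
  visit F (parent E)
    visit J (parent F)
      J–F: parent, skip
      J–E: E visited and ≠ parent → cycle
Cycle: E – F – J – E.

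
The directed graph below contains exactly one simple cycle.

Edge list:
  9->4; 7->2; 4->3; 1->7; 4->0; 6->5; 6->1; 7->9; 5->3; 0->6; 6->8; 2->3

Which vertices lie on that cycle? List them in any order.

DFS with gray/black marking from 6:
6 gray
  8 gray
  8 black
  1 gray
    7 gray
      9 gray
        4 gray
          0 gray
            0→6: 6 is gray → back edge
Back edge closes the cycle 6 → 1 → 7 → 9 → 4 → 0 → 6; its vertices are {0, 1, 4, 6, 7, 9}.

0, 1, 4, 6, 7, 9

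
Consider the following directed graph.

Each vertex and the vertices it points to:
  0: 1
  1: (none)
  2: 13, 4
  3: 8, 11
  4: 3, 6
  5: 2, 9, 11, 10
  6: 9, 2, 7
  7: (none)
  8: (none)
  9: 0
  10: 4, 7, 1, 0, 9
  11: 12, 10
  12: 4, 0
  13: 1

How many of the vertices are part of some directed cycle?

7

A vertex is on a directed cycle iff it belongs to a strongly connected component of size ≥ 2 (or has a self-loop).
The vertices on cycles are {2, 3, 4, 6, 10, 11, 12} — 7 in total.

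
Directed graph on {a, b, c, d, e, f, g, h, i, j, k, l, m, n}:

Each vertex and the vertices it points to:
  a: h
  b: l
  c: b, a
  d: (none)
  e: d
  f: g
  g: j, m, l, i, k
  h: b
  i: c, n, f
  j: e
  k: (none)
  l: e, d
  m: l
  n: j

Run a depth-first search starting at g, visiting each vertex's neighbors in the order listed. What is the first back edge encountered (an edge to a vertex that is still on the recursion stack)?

f→g

DFS from g (visiting each vertex's neighbors in the order listed); mark gray on enter, black on exit:
g gray
  j gray
    e gray
      d gray
      d black
    e black
  j black
  m gray
    l gray
      l→e: e black — skip
      l→d: d black — skip
    l black
  m black
  g→l: l black — skip
  i gray
    c gray
      b gray
        b→l: l black — skip
      b black
      a gray
        h gray
          h→b: b black — skip
        h black
      a black
    c black
    n gray
      n→j: j black — skip
    n black
    f gray
      f→g: g is gray → back edge
First back edge: f → g.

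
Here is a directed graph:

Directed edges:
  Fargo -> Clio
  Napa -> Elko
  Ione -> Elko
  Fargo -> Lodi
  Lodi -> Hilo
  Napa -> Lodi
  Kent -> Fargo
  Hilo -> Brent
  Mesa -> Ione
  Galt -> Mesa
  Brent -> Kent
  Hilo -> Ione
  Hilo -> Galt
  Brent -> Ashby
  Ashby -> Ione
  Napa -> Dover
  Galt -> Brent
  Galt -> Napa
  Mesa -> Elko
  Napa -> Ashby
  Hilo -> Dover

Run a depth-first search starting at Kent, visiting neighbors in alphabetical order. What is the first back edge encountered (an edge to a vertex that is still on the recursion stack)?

Brent->Kent

DFS from Kent (visiting neighbors in alphabetical order); mark gray on enter, black on exit:
Kent gray
  Fargo gray
    Clio gray
    Clio black
    Lodi gray
      Hilo gray
        Brent gray
          Ashby gray
            Ione gray
              Elko gray
              Elko black
            Ione black
          Ashby black
          Brent→Kent: Kent is gray → back edge
First back edge: Brent → Kent.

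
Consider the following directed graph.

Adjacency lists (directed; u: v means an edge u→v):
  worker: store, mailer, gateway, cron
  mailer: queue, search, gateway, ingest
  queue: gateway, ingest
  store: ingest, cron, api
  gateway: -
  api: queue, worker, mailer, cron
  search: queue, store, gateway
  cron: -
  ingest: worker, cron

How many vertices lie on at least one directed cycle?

7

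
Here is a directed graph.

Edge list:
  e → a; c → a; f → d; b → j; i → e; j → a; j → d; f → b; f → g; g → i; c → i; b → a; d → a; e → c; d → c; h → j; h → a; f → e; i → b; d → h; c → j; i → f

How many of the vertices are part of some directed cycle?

9

A vertex is on a directed cycle iff it belongs to a strongly connected component of size ≥ 2 (or has a self-loop).
The vertices on cycles are {b, c, d, e, f, g, h, i, j} — 9 in total.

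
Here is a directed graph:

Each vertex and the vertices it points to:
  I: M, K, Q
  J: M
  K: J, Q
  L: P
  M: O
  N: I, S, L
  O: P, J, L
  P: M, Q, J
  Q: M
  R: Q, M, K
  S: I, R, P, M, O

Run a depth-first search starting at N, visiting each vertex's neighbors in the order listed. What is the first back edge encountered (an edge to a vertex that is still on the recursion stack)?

DFS from N (visiting each vertex's neighbors in the order listed); mark gray on enter, black on exit:
N gray
  I gray
    M gray
      O gray
        P gray
          P→M: M is gray → back edge
First back edge: P → M.

P->M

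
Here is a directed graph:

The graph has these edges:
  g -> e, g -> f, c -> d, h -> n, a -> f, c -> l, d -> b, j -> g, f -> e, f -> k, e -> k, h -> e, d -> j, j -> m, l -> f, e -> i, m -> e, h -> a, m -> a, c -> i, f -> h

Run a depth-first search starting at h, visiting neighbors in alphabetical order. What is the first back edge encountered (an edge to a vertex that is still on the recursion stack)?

DFS from h (visiting neighbors in alphabetical order); mark gray on enter, black on exit:
h gray
  a gray
    f gray
      e gray
        i gray
        i black
        k gray
        k black
      e black
      f→h: h is gray → back edge
First back edge: f → h.

f->h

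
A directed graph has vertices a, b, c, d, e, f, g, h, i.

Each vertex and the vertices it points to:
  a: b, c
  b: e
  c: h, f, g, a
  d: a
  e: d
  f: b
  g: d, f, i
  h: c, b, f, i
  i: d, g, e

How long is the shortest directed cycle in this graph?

2

For each vertex v, BFS finds the shortest path from v back to v.
The shortest such closed walk is c → h → c, length 2.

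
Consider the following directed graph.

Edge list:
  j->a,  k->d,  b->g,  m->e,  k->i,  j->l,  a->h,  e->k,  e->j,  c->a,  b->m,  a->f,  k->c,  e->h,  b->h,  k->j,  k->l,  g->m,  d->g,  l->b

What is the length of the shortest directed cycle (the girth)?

5

For each vertex v, BFS finds the shortest path from v back to v.
The shortest such closed walk is m → e → j → l → b → m, length 5.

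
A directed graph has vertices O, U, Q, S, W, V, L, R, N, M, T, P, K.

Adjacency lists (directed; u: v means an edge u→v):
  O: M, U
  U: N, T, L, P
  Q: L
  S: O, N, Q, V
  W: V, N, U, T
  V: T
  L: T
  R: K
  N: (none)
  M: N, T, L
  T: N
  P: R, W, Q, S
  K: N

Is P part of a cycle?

Yes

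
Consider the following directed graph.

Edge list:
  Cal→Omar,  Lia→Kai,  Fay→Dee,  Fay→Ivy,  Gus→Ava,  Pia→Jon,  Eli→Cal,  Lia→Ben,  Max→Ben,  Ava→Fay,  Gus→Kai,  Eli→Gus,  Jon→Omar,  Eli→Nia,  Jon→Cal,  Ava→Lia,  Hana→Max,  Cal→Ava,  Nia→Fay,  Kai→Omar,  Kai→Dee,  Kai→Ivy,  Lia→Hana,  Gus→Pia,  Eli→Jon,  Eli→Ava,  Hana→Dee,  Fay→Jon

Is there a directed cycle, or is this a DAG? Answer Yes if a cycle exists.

DFS with white/gray/black marking, starting from Nia:
Nia gray
  Fay gray
    Ivy gray
    Ivy black
    Dee gray
    Dee black
    Jon gray
      Omar gray
      Omar black
      Cal gray
        Cal→Omar: Omar black — skip
        Ava gray
          Lia gray
            Kai gray
              Kai→Dee: Dee black — skip
              Kai→Ivy: Ivy black — skip
              Kai→Omar: Omar black — skip
            Kai black
            Hana gray
              Max gray
                Ben gray
                Ben black
              Max black
              Hana→Dee: Dee black — skip
            Hana black
            Lia→Ben: Ben black — skip
          Lia black
          Ava→Fay: Fay is gray → back edge
Back edge found, so a cycle exists: Fay → Jon → Cal → Ava → Fay.

Yes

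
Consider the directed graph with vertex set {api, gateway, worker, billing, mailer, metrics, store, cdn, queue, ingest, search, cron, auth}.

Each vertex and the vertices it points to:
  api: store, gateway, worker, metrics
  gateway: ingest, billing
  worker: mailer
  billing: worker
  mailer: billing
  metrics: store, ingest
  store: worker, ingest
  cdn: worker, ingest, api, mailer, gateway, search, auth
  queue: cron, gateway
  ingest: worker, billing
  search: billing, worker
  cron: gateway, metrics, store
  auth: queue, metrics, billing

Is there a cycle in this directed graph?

Yes

DFS with white/gray/black marking, starting from search:
search gray
  billing gray
    worker gray
      mailer gray
        mailer→billing: billing is gray → back edge
Back edge found, so a cycle exists: billing → worker → mailer → billing.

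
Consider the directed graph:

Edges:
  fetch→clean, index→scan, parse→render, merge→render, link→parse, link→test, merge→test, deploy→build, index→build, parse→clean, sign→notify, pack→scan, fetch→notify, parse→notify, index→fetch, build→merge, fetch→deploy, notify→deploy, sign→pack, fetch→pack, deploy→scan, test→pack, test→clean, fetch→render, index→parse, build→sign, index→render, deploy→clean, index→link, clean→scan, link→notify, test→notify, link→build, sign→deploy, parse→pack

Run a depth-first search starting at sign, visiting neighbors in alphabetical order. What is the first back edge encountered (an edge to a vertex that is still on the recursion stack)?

notify->deploy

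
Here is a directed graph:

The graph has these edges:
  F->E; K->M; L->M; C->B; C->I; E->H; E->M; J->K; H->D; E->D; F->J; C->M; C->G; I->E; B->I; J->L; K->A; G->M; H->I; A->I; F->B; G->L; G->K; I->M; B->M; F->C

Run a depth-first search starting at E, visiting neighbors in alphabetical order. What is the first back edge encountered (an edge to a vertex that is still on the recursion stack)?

DFS from E (visiting neighbors in alphabetical order); mark gray on enter, black on exit:
E gray
  D gray
  D black
  H gray
    H→D: D black — skip
    I gray
      I→E: E is gray → back edge
First back edge: I → E.

I->E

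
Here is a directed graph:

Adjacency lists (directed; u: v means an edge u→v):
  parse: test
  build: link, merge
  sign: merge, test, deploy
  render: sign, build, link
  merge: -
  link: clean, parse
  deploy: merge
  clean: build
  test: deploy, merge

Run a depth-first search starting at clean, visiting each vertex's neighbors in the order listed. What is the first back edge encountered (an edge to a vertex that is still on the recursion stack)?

link→clean

DFS from clean (visiting each vertex's neighbors in the order listed); mark gray on enter, black on exit:
clean gray
  build gray
    link gray
      link→clean: clean is gray → back edge
First back edge: link → clean.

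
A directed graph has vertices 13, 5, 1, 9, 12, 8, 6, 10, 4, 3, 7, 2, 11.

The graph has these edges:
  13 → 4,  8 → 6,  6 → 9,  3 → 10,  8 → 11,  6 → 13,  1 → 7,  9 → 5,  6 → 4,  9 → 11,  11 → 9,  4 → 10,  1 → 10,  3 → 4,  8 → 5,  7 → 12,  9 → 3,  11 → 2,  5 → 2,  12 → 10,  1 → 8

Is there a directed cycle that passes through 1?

No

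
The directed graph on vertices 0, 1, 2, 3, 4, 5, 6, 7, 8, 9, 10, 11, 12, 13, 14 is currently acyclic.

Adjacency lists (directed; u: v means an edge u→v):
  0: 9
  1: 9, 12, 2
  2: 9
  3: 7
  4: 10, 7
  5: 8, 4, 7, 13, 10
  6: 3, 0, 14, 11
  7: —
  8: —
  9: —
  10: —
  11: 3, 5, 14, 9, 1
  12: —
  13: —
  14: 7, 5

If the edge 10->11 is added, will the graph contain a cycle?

Yes

Adding 10→11 creates a cycle iff 11 can already reach 10.
Path from 11: 11 → 5 → 10.
So 11 → … → 10 → 11 is a cycle.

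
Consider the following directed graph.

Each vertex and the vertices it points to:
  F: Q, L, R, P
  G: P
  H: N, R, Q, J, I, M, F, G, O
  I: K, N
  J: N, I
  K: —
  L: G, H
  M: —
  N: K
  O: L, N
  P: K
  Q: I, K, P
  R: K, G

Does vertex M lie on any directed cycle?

M lies on a cycle iff there is a path from M back to itself.
Exploring from M, it never reaches itself; equivalently, its strongly connected component is a singleton.

No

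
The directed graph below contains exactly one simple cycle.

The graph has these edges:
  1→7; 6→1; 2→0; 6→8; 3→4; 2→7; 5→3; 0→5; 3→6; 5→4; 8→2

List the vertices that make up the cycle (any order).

0, 2, 3, 5, 6, 8

DFS with gray/black marking from 0:
0 gray
  5 gray
    4 gray
    4 black
    3 gray
      6 gray
        8 gray
          2 gray
            2→0: 0 is gray → back edge
Back edge closes the cycle 0 → 5 → 3 → 6 → 8 → 2 → 0; its vertices are {0, 2, 3, 5, 6, 8}.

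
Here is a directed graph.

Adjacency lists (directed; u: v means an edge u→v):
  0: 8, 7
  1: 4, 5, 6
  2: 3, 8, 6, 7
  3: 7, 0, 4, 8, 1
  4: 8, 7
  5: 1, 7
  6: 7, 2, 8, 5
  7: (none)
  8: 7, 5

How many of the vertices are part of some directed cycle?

A vertex is on a directed cycle iff it belongs to a strongly connected component of size ≥ 2 (or has a self-loop).
The vertices on cycles are {0, 1, 2, 3, 4, 5, 6, 8} — 8 in total.

8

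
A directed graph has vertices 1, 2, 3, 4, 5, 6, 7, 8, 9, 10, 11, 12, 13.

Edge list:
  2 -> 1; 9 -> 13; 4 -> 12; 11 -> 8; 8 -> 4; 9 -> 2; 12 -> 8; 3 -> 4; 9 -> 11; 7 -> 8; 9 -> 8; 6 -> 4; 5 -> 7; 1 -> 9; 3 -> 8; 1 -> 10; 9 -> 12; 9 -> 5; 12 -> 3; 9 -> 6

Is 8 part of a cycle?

8 is on a cycle iff 8 can reach itself via ≥1 edge.
8 → 4 → 12 → 8 — yes.

Yes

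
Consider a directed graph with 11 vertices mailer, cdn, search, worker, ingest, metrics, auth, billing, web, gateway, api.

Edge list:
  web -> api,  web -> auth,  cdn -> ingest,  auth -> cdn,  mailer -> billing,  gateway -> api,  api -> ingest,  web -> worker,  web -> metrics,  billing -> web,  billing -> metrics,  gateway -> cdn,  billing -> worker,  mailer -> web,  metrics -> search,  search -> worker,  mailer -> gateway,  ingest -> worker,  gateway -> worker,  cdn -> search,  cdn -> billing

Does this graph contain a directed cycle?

Yes

DFS with white/gray/black marking, starting from billing:
billing gray
  metrics gray
    search gray
      worker gray
      worker black
    search black
  metrics black
  web gray
    api gray
      ingest gray
        ingest→worker: worker black — skip
      ingest black
    api black
    web→metrics: metrics black — skip
    auth gray
      cdn gray
        cdn→ingest: ingest black — skip
        cdn→search: search black — skip
        cdn→billing: billing is gray → back edge
Back edge found, so a cycle exists: billing → web → auth → cdn → billing.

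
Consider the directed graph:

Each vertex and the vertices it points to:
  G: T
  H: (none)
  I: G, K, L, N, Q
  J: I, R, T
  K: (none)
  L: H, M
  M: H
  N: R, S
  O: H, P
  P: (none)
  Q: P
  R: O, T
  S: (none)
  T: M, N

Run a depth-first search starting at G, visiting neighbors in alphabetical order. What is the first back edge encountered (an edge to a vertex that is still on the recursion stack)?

DFS from G (visiting neighbors in alphabetical order); mark gray on enter, black on exit:
G gray
  T gray
    M gray
      H gray
      H black
    M black
    N gray
      R gray
        O gray
          O→H: H black — skip
          P gray
          P black
        O black
        R→T: T is gray → back edge
First back edge: R → T.

R->T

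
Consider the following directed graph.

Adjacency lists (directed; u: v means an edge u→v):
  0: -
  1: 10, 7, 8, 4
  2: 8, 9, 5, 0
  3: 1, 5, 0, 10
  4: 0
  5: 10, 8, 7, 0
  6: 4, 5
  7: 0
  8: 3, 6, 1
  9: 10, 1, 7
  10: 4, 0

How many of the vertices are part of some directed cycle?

A vertex is on a directed cycle iff it belongs to a strongly connected component of size ≥ 2 (or has a self-loop).
The vertices on cycles are {1, 3, 5, 6, 8} — 5 in total.

5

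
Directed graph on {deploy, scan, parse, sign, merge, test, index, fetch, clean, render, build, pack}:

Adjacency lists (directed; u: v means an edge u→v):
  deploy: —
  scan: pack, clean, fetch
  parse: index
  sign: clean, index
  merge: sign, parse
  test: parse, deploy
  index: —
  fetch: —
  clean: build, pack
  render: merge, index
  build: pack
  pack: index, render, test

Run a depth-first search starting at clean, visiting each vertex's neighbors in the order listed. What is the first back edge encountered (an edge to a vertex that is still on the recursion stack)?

sign→clean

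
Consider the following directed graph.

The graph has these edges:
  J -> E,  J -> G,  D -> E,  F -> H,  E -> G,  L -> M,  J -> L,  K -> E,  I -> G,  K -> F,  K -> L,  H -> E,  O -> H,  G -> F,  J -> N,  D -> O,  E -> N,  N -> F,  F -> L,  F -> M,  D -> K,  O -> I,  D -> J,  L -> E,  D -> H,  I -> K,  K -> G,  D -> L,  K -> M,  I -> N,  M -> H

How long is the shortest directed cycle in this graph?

For each vertex v, BFS finds the shortest path from v back to v.
The shortest such closed walk is H → E → N → F → H, length 4.

4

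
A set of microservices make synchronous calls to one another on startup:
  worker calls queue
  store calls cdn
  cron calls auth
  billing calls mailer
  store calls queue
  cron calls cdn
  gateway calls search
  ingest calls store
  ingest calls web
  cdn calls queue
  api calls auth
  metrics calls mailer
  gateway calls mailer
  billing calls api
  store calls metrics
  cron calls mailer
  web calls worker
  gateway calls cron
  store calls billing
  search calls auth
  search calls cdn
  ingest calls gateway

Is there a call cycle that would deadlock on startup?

No

DFS with white/gray/black marking, starting from queue:
queue gray
queue black
search gray
  cdn gray
    cdn→queue: queue black — skip
  cdn black
  auth gray
  auth black
search black
store gray
  store→queue: queue black — skip
  metrics gray
    mailer gray
    mailer black
  metrics black
  billing gray
    billing→mailer: mailer black — skip
    api gray
      api→auth: auth black — skip
    api black
  billing black
  store→cdn: cdn black — skip
store black
ingest gray
  ingest→store: store black — skip
  gateway gray
    gateway→mailer: mailer black — skip
    gateway→search: search black — skip
    cron gray
      cron→mailer: mailer black — skip
      cron→cdn: cdn black — skip
      cron→auth: auth black — skip
    cron black
  gateway black
  web gray
    worker gray
      worker→queue: queue black — skip
    worker black
  web black
ingest black
Every edge goes to a white or black vertex — no back edge, so the graph is acyclic.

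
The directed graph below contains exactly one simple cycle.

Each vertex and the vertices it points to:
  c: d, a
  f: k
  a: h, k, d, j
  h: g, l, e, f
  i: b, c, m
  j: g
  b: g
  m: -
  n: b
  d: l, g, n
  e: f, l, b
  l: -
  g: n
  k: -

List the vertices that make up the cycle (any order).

b, g, n

DFS with gray/black marking from b:
b gray
  g gray
    n gray
      n→b: b is gray → back edge
Back edge closes the cycle b → g → n → b; its vertices are {b, g, n}.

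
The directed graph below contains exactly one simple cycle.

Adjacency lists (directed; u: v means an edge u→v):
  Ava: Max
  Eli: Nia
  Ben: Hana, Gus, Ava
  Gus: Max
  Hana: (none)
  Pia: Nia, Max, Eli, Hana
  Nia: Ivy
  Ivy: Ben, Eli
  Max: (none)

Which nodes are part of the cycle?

DFS with gray/black marking from Nia:
Nia gray
  Ivy gray
    Ben gray
      Hana gray
      Hana black
      Gus gray
        Max gray
        Max black
      Gus black
      Ava gray
        Ava→Max: Max black — skip
      Ava black
    Ben black
    Eli gray
      Eli→Nia: Nia is gray → back edge
Back edge closes the cycle Nia → Ivy → Eli → Nia; its vertices are {Eli, Ivy, Nia}.

Eli, Ivy, Nia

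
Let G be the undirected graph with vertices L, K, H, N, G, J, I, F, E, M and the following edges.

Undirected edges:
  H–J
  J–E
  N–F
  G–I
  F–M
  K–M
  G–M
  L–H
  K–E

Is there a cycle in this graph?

No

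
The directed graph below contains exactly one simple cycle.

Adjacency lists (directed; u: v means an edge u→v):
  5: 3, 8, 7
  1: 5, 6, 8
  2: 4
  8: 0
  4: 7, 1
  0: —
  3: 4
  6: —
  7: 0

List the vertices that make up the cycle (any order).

1, 3, 4, 5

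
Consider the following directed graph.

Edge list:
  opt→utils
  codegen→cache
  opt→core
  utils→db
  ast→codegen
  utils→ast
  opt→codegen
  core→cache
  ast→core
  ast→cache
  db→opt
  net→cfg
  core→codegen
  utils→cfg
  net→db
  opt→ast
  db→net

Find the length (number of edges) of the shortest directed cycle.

2

For each vertex v, BFS finds the shortest path from v back to v.
The shortest such closed walk is db → net → db, length 2.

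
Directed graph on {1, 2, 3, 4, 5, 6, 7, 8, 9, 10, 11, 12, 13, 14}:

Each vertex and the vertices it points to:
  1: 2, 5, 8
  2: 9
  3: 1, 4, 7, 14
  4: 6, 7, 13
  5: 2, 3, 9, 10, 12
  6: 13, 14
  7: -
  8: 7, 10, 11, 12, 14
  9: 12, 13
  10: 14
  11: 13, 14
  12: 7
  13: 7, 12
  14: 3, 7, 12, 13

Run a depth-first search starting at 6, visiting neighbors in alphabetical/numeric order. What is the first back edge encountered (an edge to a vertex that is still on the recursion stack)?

5→3

DFS from 6 (visiting neighbors in alphabetical/numeric order); mark gray on enter, black on exit:
6 gray
  13 gray
    7 gray
    7 black
    12 gray
      12→7: 7 black — skip
    12 black
  13 black
  14 gray
    3 gray
      1 gray
        2 gray
          9 gray
            9→12: 12 black — skip
            9→13: 13 black — skip
          9 black
        2 black
        5 gray
          5→2: 2 black — skip
          5→3: 3 is gray → back edge
First back edge: 5 → 3.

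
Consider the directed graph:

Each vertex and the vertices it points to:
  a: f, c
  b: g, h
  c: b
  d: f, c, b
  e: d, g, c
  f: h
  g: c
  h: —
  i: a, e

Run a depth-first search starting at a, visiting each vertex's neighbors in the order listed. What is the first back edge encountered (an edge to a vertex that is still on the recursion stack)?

g->c

DFS from a (visiting each vertex's neighbors in the order listed); mark gray on enter, black on exit:
a gray
  f gray
    h gray
    h black
  f black
  c gray
    b gray
      g gray
        g→c: c is gray → back edge
First back edge: g → c.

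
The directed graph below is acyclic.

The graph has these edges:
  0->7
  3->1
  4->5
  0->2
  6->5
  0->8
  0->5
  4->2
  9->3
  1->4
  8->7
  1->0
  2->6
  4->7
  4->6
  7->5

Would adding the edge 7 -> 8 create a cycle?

Yes

Adding 7→8 creates a cycle iff 8 can already reach 7.
Path from 8: 8 → 7.
So 8 → … → 7 → 8 is a cycle.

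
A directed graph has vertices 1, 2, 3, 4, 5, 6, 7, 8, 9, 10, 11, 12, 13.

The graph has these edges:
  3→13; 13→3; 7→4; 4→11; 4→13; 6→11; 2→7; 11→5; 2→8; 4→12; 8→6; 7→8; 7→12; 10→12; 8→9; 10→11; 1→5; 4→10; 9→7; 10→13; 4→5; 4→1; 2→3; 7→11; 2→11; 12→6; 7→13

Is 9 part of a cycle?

Yes

9 is on a cycle iff 9 can reach itself via ≥1 edge.
9 → 7 → 8 → 9 — yes.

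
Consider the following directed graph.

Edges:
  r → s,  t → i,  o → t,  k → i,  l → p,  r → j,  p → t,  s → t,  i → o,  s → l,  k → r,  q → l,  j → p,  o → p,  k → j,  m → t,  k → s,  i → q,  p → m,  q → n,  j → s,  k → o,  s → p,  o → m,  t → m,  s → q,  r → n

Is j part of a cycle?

No

j lies on a cycle iff there is a path from j back to itself.
Exploring from j, it never reaches itself; equivalently, its strongly connected component is a singleton.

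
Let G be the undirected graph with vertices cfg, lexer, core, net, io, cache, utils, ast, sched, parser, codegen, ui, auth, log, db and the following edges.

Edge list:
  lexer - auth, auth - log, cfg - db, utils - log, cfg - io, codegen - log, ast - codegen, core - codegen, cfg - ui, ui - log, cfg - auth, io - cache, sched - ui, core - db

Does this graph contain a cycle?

Yes

DFS, tracking each vertex's parent; an edge to a visited non-parent vertex closes a cycle.
Start from ui:
visit ui (parent –)
  visit cfg (parent ui)
    visit io (parent cfg)
      visit cache (parent io)
        cache–io: parent, skip
      io–cfg: parent, skip
    cfg–ui: parent, skip
    visit auth (parent cfg)
      auth–cfg: parent, skip
      visit log (parent auth)
        log–ui: ui visited and ≠ parent → cycle
Cycle: ui – cfg – auth – log – ui.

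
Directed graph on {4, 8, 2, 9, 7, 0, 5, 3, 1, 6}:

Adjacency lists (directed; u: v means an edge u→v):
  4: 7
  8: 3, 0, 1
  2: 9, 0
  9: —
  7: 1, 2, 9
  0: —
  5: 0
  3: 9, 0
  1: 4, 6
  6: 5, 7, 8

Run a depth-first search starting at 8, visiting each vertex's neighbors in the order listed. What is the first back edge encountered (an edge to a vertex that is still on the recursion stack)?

7→1

DFS from 8 (visiting each vertex's neighbors in the order listed); mark gray on enter, black on exit:
8 gray
  3 gray
    9 gray
    9 black
    0 gray
    0 black
  3 black
  8→0: 0 black — skip
  1 gray
    4 gray
      7 gray
        7→1: 1 is gray → back edge
First back edge: 7 → 1.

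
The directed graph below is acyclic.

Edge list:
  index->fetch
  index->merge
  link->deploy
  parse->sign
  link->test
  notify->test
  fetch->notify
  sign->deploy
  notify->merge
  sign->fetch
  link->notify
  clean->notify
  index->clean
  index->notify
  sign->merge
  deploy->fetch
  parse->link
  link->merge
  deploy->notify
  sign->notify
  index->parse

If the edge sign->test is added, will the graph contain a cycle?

Adding sign→test creates a cycle iff test can already reach sign.
Explore from test: no path reaches sign. The graph stays acyclic.

No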